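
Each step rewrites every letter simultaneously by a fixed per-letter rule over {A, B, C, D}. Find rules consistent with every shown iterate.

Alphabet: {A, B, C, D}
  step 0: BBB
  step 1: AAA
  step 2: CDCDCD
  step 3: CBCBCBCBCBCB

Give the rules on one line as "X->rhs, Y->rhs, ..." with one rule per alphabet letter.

  step 2 ⇒ step 3: CDCDCD ⇒ CB·CB·CB·CB·CB·CB
    C ↦ CB
    D ↦ CB
  step 1 ⇒ step 2: AAA ⇒ CD·CD·CD
    A ↦ CD
  step 0 ⇒ step 1: BBB ⇒ A·A·A
    B ↦ A

A->CD, B->A, C->CB, D->CB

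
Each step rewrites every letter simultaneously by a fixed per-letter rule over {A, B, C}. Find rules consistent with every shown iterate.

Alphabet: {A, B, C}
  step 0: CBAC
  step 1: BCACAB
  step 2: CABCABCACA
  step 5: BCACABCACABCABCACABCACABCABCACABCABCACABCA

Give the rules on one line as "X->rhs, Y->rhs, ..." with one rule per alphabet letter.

  step 1 ⇒ step 2: BCACAB ⇒ CA·B·CA·B·CA·CA
    A ↦ CA
    B ↦ CA
    C ↦ B

A->CA, B->CA, C->B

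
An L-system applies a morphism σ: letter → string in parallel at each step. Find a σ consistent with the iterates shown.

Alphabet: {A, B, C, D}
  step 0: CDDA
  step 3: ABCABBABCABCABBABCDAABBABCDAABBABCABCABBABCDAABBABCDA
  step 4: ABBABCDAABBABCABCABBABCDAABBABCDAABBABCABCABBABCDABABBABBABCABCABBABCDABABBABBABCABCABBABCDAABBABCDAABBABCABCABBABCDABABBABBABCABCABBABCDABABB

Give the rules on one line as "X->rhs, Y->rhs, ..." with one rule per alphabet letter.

  step 3 ⇒ step 4: ABCABBABCABCABBABCDAABBABCDAABBABCABCABBABCDAABBABCDA ⇒ ABB·ABC·DA·ABB·ABC·ABC·ABB·ABC·DA·ABB·ABC·DA·ABB·ABC·ABC·ABB·ABC·DA·B·ABB·ABB·ABC·ABC·ABB·ABC·DA·B·ABB·ABB·ABC·ABC·ABB·ABC·DA·ABB·ABC·DA·ABB·ABC·ABC·ABB·ABC·DA·B·ABB·ABB·ABC·ABC·ABB·ABC·DA·B·ABB
    A ↦ ABB
    B ↦ ABC
    C ↦ DA
    D ↦ B

A->ABB, B->ABC, C->DA, D->B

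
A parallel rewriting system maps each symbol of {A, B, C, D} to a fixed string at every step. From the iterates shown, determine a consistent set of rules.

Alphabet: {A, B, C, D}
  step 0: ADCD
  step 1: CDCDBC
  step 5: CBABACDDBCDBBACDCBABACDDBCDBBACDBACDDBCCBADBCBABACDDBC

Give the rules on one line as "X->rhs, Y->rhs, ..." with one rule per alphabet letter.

A->CD, B->BA, C->DB, D->C

  step 0 ⇒ step 1: ADCD ⇒ CD·C·DB·C
    A ↦ CD
    C ↦ DB
    D ↦ C
    B ↦ BA  (constrained at step 1)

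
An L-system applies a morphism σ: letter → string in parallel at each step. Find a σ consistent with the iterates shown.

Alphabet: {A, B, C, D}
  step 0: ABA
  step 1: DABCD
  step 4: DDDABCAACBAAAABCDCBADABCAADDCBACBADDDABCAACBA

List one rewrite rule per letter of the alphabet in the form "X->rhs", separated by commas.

A->D, B->ABC, C->AA, D->CBA

  step 0 ⇒ step 1: ABA ⇒ D·ABC·D
    A ↦ D
    B ↦ ABC
    C ↦ AA  (constrained at step 1)
    D ↦ CBA  (constrained at step 1)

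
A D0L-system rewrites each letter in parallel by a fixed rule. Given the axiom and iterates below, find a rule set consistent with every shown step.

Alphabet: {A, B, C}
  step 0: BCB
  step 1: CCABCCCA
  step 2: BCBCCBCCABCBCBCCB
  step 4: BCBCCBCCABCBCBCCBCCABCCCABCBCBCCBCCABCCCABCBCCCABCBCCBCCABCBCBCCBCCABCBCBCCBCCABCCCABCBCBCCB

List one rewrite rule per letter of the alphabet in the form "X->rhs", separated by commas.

A->CB, B->CCA, C->BC

  step 1 ⇒ step 2: CCABCCCA ⇒ BC·BC·CB·CCA·BC·BC·BC·CB
    A ↦ CB
    B ↦ CCA
    C ↦ BC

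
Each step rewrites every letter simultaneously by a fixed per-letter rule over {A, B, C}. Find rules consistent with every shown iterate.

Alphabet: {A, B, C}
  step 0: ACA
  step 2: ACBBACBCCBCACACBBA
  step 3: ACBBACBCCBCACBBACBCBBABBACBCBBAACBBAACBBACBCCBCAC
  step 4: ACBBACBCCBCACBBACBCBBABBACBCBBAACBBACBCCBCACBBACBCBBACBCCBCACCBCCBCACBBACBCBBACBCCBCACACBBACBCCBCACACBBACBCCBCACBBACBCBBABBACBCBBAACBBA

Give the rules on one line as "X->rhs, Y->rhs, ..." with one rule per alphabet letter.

  step 3 ⇒ step 4: ACBBACBCCBCACBBACBCBBABBACBCBBAACBBAACBBACBCCBCAC ⇒ AC·BBA·CBC·CBC·AC·BBA·CBC·BBA·BBA·CBC·BBA·AC·BBA·CBC·CBC·AC·BBA·CBC·BBA·CBC·CBC·AC·CBC·CBC·AC·BBA·CBC·BBA·CBC·CBC·AC·AC·BBA·CBC·CBC·AC·AC·BBA·CBC·CBC·AC·BBA·CBC·BBA·BBA·CBC·BBA·AC·BBA
    A ↦ AC
    B ↦ CBC
    C ↦ BBA

A->AC, B->CBC, C->BBA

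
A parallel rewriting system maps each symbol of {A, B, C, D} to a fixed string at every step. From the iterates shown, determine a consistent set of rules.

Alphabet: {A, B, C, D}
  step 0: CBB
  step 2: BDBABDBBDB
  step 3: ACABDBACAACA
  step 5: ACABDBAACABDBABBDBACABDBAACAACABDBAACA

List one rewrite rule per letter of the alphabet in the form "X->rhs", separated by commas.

A->BDB, B->A, C->AB, D->C

  step 2 ⇒ step 3: BDBABDBBDB ⇒ A·C·A·BDB·A·C·A·A·C·A
    A ↦ BDB
    B ↦ A
    D ↦ C
    C ↦ AB  (constrained at step 0)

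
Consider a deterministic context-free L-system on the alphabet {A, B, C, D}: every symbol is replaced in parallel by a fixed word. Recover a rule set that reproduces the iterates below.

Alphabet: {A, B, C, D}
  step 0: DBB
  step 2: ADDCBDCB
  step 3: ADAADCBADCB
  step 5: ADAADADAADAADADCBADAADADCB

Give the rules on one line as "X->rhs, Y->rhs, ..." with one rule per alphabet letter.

A->AD, B->CB, C->D, D->A

  step 2 ⇒ step 3: ADDCBDCB ⇒ AD·A·A·D·CB·A·D·CB
    A ↦ AD
    B ↦ CB
    C ↦ D
    D ↦ A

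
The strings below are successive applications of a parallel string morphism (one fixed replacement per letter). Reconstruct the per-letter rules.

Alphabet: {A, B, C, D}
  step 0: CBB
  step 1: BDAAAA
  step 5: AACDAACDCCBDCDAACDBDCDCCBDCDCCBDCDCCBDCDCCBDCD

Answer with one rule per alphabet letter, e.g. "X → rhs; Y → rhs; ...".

A->C, B->AA, C->BD, D->CD

  step 0 ⇒ step 1: CBB ⇒ BD·AA·AA
    B ↦ AA
    C ↦ BD
    A ↦ C  (constrained at step 1)
    D ↦ CD  (constrained at step 1)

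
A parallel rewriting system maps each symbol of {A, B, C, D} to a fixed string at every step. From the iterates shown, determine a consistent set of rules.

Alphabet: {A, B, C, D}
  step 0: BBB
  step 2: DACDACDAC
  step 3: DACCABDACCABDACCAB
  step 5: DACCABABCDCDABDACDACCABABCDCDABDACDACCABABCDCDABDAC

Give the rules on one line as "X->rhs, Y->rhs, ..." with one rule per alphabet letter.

A->C, B->D, C->AB, D->DAC

  step 2 ⇒ step 3: DACDACDAC ⇒ DAC·C·AB·DAC·C·AB·DAC·C·AB
    A ↦ C
    C ↦ AB
    D ↦ DAC
    B ↦ D  (constrained at step 0)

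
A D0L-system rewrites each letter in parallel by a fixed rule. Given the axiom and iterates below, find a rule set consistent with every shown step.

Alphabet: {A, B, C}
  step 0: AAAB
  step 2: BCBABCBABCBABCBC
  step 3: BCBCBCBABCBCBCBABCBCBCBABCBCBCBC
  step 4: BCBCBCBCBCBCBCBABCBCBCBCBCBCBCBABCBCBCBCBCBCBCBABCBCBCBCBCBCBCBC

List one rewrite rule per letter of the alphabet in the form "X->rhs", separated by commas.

A->BA, B->BC, C->BC

  step 3 ⇒ step 4: BCBCBCBABCBCBCBABCBCBCBABCBCBCBC ⇒ BC·BC·BC·BC·BC·BC·BC·BA·BC·BC·BC·BC·BC·BC·BC·BA·BC·BC·BC·BC·BC·BC·BC·BA·BC·BC·BC·BC·BC·BC·BC·BC
    A ↦ BA
    B ↦ BC
    C ↦ BC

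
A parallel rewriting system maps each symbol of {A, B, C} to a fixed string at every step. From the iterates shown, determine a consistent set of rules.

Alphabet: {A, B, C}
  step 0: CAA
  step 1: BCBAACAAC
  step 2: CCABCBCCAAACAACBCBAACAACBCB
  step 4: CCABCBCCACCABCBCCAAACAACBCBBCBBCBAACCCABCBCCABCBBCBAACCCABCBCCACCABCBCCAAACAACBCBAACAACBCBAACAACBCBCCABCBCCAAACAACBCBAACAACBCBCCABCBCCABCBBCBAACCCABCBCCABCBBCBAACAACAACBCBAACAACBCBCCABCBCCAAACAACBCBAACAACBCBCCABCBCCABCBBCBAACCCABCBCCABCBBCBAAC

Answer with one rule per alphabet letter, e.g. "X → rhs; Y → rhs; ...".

  step 1 ⇒ step 2: BCBAACAAC ⇒ CCA·BCB·CCA·AAC·AAC·BCB·AAC·AAC·BCB
    A ↦ AAC
    B ↦ CCA
    C ↦ BCB

A->AAC, B->CCA, C->BCB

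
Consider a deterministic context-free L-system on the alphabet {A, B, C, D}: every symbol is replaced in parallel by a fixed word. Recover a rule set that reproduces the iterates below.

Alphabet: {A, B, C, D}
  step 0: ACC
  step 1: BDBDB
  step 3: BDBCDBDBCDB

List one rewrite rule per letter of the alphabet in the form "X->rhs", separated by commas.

A->B, B->A, C->DB, D->CD

  step 0 ⇒ step 1: ACC ⇒ B·DB·DB
    A ↦ B
    C ↦ DB
    B ↦ A  (constrained at step 1)
    D ↦ CD  (constrained at step 1)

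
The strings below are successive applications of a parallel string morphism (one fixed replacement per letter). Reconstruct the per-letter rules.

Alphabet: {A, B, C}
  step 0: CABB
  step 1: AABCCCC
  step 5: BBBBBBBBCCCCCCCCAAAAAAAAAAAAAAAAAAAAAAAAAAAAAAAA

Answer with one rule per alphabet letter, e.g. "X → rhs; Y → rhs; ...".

A->B, B->CC, C->AA

  step 0 ⇒ step 1: CABB ⇒ AA·B·CC·CC
    A ↦ B
    B ↦ CC
    C ↦ AA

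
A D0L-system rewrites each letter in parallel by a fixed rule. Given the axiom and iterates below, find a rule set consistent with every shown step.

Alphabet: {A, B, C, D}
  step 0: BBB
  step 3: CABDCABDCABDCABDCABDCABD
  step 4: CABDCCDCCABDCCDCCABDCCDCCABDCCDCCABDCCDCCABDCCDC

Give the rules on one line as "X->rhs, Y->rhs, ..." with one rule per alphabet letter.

A->BD, B->CC, C->CA, D->DC

  step 3 ⇒ step 4: CABDCABDCABDCABDCABDCABD ⇒ CA·BD·CC·DC·CA·BD·CC·DC·CA·BD·CC·DC·CA·BD·CC·DC·CA·BD·CC·DC·CA·BD·CC·DC
    A ↦ BD
    B ↦ CC
    C ↦ CA
    D ↦ DC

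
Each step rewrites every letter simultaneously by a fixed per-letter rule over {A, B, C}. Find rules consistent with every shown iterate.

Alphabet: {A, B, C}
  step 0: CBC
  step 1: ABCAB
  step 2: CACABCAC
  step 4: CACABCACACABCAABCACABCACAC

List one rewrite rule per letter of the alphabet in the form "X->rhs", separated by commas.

A->CA, B->C, C->AB

  step 1 ⇒ step 2: ABCAB ⇒ CA·C·AB·CA·C
    A ↦ CA
    B ↦ C
    C ↦ AB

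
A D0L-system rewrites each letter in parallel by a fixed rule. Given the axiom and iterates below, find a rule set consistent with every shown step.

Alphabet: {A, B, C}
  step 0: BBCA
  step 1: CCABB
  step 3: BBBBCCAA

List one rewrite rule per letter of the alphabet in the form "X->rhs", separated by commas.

A->BB, B->C, C->A

  step 0 ⇒ step 1: BBCA ⇒ C·C·A·BB
    A ↦ BB
    B ↦ C
    C ↦ A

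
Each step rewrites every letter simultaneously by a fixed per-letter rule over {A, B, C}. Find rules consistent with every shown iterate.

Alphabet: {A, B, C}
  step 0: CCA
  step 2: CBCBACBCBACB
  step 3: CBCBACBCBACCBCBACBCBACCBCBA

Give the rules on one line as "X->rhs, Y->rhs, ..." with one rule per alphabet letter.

A->C, B->CBA, C->CB

  step 2 ⇒ step 3: CBCBACBCBACB ⇒ CB·CBA·CB·CBA·C·CB·CBA·CB·CBA·C·CB·CBA
    A ↦ C
    B ↦ CBA
    C ↦ CB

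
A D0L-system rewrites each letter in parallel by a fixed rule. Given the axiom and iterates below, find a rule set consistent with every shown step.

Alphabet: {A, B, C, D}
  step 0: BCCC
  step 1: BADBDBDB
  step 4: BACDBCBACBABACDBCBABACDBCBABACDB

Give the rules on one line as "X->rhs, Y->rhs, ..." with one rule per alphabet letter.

  step 0 ⇒ step 1: BCCC ⇒ BA·DB·DB·DB
    B ↦ BA
    C ↦ DB
    A ↦ C  (constrained at step 1)
    D ↦ C  (constrained at step 1)

A->C, B->BA, C->DB, D->C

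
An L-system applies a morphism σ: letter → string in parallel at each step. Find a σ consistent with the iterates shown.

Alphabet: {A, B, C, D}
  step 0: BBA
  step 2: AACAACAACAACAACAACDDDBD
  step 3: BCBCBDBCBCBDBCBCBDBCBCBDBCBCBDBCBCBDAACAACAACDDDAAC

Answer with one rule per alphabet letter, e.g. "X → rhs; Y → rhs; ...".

  step 2 ⇒ step 3: AACAACAACAACAACAACDDDBD ⇒ BC·BC·BD·BC·BC·BD·BC·BC·BD·BC·BC·BD·BC·BC·BD·BC·BC·BD·AAC·AAC·AAC·DDD·AAC
    A ↦ BC
    B ↦ DDD
    C ↦ BD
    D ↦ AAC

A->BC, B->DDD, C->BD, D->AAC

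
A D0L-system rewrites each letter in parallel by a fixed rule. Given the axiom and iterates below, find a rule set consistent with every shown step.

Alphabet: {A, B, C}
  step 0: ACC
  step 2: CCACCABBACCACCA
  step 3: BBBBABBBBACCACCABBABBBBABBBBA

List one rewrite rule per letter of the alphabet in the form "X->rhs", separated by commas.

  step 2 ⇒ step 3: CCACCABBACCACCA ⇒ B·B·BBA·B·B·BBA·CCA·CCA·BBA·B·B·BBA·B·B·BBA
    A ↦ BBA
    B ↦ CCA
    C ↦ B

A->BBA, B->CCA, C->B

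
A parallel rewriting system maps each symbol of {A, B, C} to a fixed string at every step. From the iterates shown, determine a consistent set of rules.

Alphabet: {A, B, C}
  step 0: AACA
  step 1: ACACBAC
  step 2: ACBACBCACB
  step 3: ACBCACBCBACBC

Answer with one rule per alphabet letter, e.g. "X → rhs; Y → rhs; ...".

A->AC, B->C, C->B

  step 2 ⇒ step 3: ACBACBCACB ⇒ AC·B·C·AC·B·C·B·AC·B·C
    A ↦ AC
    B ↦ C
    C ↦ B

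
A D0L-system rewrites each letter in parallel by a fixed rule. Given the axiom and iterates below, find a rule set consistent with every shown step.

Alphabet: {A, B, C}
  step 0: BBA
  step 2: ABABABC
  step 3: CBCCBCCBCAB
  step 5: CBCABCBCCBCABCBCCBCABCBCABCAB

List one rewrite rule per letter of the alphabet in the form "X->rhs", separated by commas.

  step 2 ⇒ step 3: ABABABC ⇒ CB·C·CB·C·CB·C·AB
    A ↦ CB
    B ↦ C
    C ↦ AB

A->CB, B->C, C->AB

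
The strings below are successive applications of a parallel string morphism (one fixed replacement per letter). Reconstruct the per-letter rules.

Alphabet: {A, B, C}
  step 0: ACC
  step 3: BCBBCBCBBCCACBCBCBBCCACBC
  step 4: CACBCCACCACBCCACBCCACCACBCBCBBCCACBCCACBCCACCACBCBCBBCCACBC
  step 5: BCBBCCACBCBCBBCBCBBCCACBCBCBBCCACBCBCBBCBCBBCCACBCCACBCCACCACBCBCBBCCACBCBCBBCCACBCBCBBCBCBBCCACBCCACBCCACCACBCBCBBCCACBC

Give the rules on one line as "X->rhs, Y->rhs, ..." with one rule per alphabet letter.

A->B, B->CAC, C->BC

  step 4 ⇒ step 5: CACBCCACCACBCCACBCCACCACBCBCBBCCACBCCACBCCACCACBCBCBBCCACBC ⇒ BC·B·BC·CAC·BC·BC·B·BC·BC·B·BC·CAC·BC·BC·B·BC·CAC·BC·BC·B·BC·BC·B·BC·CAC·BC·CAC·BC·CAC·CAC·BC·BC·B·BC·CAC·BC·BC·B·BC·CAC·BC·BC·B·BC·BC·B·BC·CAC·BC·CAC·BC·CAC·CAC·BC·BC·B·BC·CAC·BC
    A ↦ B
    B ↦ CAC
    C ↦ BC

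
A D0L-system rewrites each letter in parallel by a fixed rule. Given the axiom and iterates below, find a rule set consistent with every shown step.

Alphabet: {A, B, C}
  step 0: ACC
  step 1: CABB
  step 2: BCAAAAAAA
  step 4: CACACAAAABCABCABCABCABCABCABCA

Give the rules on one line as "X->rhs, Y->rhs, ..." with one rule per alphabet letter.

A->CA, B->AAA, C->B

  step 1 ⇒ step 2: CABB ⇒ B·CA·AAA·AAA
    A ↦ CA
    B ↦ AAA
    C ↦ B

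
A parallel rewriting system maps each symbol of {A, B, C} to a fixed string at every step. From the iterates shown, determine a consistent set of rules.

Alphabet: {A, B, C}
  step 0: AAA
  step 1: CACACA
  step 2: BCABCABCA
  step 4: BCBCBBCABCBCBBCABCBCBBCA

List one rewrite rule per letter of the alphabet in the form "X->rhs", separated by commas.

A->CA, B->CB, C->B

  step 1 ⇒ step 2: CACACA ⇒ B·CA·B·CA·B·CA
    A ↦ CA
    C ↦ B
    B ↦ CB  (constrained at step 2)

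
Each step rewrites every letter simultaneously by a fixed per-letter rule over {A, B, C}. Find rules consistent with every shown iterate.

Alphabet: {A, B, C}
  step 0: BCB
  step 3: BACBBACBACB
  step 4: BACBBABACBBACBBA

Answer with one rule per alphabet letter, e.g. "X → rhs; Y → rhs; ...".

A->C, B->BA, C->B

  step 3 ⇒ step 4: BACBBACBACB ⇒ BA·C·B·BA·BA·C·B·BA·C·B·BA
    A ↦ C
    B ↦ BA
    C ↦ B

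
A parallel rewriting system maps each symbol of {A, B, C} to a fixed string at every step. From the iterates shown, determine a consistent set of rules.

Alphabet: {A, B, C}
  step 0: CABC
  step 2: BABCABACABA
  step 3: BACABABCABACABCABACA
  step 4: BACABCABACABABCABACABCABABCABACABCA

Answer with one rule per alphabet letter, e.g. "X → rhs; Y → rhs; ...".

A->CA, B->BA, C->B

  step 3 ⇒ step 4: BACABABCABACABCABACA ⇒ BA·CA·B·CA·BA·CA·BA·B·CA·BA·CA·B·CA·BA·B·CA·BA·CA·B·CA
    A ↦ CA
    B ↦ BA
    C ↦ B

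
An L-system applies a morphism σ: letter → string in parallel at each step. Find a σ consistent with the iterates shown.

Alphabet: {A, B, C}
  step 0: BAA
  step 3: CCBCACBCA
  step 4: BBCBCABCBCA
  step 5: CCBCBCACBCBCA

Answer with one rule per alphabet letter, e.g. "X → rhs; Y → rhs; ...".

A->CA, B->C, C->B

  step 4 ⇒ step 5: BBCBCABCBCA ⇒ C·C·B·C·B·CA·C·B·C·B·CA
    A ↦ CA
    B ↦ C
    C ↦ B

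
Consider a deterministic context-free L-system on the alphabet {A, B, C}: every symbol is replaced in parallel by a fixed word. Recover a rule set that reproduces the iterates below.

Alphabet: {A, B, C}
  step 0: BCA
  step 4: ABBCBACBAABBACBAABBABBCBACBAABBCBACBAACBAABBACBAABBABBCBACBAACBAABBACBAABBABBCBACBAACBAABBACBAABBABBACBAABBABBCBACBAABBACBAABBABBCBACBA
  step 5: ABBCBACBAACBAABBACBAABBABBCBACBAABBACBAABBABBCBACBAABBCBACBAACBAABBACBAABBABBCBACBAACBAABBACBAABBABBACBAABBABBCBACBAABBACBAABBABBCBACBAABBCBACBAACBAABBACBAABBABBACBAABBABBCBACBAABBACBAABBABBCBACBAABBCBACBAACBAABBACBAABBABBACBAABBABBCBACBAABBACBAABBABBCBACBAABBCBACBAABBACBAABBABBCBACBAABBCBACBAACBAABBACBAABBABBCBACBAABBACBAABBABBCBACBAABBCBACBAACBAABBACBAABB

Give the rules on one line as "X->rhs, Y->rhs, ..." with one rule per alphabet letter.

A->ABB, B->CBA, C->A

  step 4 ⇒ step 5: ABBCBACBAABBACBAABBABBCBACBAABBCBACBAACBAABBACBAABBABBCBACBAACBAABBACBAABBABBCBACBAACBAABBACBAABBABBACBAABBABBCBACBAABBACBAABBABBCBACBA ⇒ ABB·CBA·CBA·A·CBA·ABB·A·CBA·ABB·ABB·CBA·CBA·ABB·A·CBA·ABB·ABB·CBA·CBA·ABB·CBA·CBA·A·CBA·ABB·A·CBA·ABB·ABB·CBA·CBA·A·CBA·ABB·A·CBA·ABB·ABB·A·CBA·ABB·ABB·CBA·CBA·ABB·A·CBA·ABB·ABB·CBA·CBA·ABB·CBA·CBA·A·CBA·ABB·A·CBA·ABB·ABB·A·CBA·ABB·ABB·CBA·CBA·ABB·A·CBA·ABB·ABB·CBA·CBA·ABB·CBA·CBA·A·CBA·ABB·A·CBA·ABB·ABB·A·CBA·ABB·ABB·CBA·CBA·ABB·A·CBA·ABB·ABB·CBA·CBA·ABB·CBA·CBA·ABB·A·CBA·ABB·ABB·CBA·CBA·ABB·CBA·CBA·A·CBA·ABB·A·CBA·ABB·ABB·CBA·CBA·ABB·A·CBA·ABB·ABB·CBA·CBA·ABB·CBA·CBA·A·CBA·ABB·A·CBA·ABB
    A ↦ ABB
    B ↦ CBA
    C ↦ A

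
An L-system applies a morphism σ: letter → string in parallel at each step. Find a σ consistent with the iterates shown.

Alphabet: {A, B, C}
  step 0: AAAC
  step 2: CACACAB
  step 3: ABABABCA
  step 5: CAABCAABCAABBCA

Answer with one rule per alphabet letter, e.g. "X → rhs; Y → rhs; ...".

  step 2 ⇒ step 3: CACACAB ⇒ A·B·A·B·A·B·CA
    A ↦ B
    B ↦ CA
    C ↦ A

A->B, B->CA, C->A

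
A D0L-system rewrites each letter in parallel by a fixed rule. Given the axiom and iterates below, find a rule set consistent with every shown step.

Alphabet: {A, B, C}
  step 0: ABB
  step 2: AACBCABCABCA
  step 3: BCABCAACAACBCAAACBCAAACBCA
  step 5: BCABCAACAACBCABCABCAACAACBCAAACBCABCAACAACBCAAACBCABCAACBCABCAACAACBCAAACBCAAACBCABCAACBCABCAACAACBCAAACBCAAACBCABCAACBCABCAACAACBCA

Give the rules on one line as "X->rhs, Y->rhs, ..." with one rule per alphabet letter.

A->BCA, B->A, C->AC

  step 2 ⇒ step 3: AACBCABCABCA ⇒ BCA·BCA·AC·A·AC·BCA·A·AC·BCA·A·AC·BCA
    A ↦ BCA
    B ↦ A
    C ↦ AC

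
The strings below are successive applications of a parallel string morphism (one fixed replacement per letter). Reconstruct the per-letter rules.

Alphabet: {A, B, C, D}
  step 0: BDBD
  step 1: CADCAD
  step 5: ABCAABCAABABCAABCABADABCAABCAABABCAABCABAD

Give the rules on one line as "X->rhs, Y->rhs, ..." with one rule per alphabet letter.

  step 0 ⇒ step 1: BDBD ⇒ C·AD·C·AD
    B ↦ C
    D ↦ AD
    A ↦ AB  (constrained at step 1)
    C ↦ A  (constrained at step 1)

A->AB, B->C, C->A, D->AD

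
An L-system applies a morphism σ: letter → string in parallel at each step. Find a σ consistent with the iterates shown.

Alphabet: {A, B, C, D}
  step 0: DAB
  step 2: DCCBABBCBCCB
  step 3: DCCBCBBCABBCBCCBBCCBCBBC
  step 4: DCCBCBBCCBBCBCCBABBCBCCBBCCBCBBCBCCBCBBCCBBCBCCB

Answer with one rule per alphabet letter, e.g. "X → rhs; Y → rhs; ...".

A->AB, B->BC, C->CB, D->DC

  step 3 ⇒ step 4: DCCBCBBCABBCBCCBBCCBCBBC ⇒ DC·CB·CB·BC·CB·BC·BC·CB·AB·BC·BC·CB·BC·CB·CB·BC·BC·CB·CB·BC·CB·BC·BC·CB
    A ↦ AB
    B ↦ BC
    C ↦ CB
    D ↦ DC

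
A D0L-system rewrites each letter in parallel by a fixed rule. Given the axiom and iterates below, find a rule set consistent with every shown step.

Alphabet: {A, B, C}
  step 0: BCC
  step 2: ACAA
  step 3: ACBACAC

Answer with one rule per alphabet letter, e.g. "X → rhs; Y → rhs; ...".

  step 2 ⇒ step 3: ACAA ⇒ AC·B·AC·AC
    A ↦ AC
    C ↦ B
    B ↦ A  (constrained at step 0)

A->AC, B->A, C->B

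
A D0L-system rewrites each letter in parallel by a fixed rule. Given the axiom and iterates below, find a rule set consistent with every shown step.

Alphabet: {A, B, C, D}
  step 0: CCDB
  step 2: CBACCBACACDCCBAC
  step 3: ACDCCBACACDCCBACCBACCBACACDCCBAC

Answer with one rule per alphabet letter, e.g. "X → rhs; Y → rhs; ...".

A->CB, B->DC, C->AC, D->CB

  step 2 ⇒ step 3: CBACCBACACDCCBAC ⇒ AC·DC·CB·AC·AC·DC·CB·AC·CB·AC·CB·AC·AC·DC·CB·AC
    A ↦ CB
    B ↦ DC
    C ↦ AC
    D ↦ CB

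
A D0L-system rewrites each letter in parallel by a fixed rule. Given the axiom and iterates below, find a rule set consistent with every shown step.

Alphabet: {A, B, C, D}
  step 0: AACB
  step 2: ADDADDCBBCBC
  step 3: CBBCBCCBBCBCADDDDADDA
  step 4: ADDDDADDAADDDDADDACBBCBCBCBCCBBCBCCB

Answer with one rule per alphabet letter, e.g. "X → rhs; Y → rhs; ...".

A->CB, B->DD, C->A, D->BC

  step 3 ⇒ step 4: CBBCBCCBBCBCADDDDADDA ⇒ A·DD·DD·A·DD·A·A·DD·DD·A·DD·A·CB·BC·BC·BC·BC·CB·BC·BC·CB
    A ↦ CB
    B ↦ DD
    C ↦ A
    D ↦ BC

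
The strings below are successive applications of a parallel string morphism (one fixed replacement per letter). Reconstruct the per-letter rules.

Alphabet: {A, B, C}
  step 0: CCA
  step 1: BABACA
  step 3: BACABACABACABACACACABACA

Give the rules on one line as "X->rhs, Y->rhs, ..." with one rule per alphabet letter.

  step 0 ⇒ step 1: CCA ⇒ BA·BA·CA
    A ↦ CA
    C ↦ BA
    B ↦ CA  (constrained at step 1)

A->CA, B->CA, C->BA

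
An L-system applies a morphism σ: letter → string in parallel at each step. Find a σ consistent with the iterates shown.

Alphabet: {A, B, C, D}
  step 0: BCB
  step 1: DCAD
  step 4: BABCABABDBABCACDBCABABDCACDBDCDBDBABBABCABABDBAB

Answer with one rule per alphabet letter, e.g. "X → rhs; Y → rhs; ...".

A->CDB, B->D, C->CA, D->BAB

  step 0 ⇒ step 1: BCB ⇒ D·CA·D
    B ↦ D
    C ↦ CA
    A ↦ CDB  (constrained at step 1)
    D ↦ BAB  (constrained at step 1)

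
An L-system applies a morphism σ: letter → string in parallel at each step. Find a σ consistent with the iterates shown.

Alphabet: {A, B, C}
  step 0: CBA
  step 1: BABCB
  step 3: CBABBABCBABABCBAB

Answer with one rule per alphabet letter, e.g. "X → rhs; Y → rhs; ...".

A->CB, B->AB, C->B

  step 0 ⇒ step 1: CBA ⇒ B·AB·CB
    A ↦ CB
    B ↦ AB
    C ↦ B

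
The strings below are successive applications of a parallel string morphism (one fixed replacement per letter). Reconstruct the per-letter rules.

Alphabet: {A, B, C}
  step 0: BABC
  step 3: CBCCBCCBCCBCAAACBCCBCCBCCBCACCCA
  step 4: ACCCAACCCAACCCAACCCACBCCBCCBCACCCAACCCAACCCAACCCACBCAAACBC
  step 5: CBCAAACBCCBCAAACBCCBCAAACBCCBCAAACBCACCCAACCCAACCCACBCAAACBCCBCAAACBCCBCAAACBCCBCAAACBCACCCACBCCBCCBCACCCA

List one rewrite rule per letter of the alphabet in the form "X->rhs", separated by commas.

A->CBC, B->CCC, C->A

  step 4 ⇒ step 5: ACCCAACCCAACCCAACCCACBCCBCCBCACCCAACCCAACCCAACCCACBCAAACBC ⇒ CBC·A·A·A·CBC·CBC·A·A·A·CBC·CBC·A·A·A·CBC·CBC·A·A·A·CBC·A·CCC·A·A·CCC·A·A·CCC·A·CBC·A·A·A·CBC·CBC·A·A·A·CBC·CBC·A·A·A·CBC·CBC·A·A·A·CBC·A·CCC·A·CBC·CBC·CBC·A·CCC·A
    A ↦ CBC
    B ↦ CCC
    C ↦ A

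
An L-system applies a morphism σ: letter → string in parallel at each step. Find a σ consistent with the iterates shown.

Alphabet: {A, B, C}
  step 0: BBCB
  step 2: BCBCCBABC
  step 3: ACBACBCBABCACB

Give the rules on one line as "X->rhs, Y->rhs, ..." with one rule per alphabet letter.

A->BC, B->A, C->CB

  step 2 ⇒ step 3: BCBCCBABC ⇒ A·CB·A·CB·CB·A·BC·A·CB
    A ↦ BC
    B ↦ A
    C ↦ CB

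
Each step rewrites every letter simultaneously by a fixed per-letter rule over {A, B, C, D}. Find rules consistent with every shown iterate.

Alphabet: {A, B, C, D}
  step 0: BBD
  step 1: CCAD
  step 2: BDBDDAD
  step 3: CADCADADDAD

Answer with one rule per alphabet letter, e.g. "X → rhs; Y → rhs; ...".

  step 2 ⇒ step 3: BDBDDAD ⇒ C·AD·C·AD·AD·D·AD
    A ↦ D
    B ↦ C
    D ↦ AD
  step 1 ⇒ step 2: CCAD ⇒ BD·BD·D·AD
    C ↦ BD

A->D, B->C, C->BD, D->AD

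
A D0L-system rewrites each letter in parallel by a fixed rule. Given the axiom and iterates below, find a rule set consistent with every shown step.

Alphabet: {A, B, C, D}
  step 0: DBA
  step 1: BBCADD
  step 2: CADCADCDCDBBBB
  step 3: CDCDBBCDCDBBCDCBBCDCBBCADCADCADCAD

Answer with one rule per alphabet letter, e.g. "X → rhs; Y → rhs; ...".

  step 2 ⇒ step 3: CADCADCDCDBBBB ⇒ CDC·D·BB·CDC·D·BB·CDC·BB·CDC·BB·CAD·CAD·CAD·CAD
    A ↦ D
    B ↦ CAD
    C ↦ CDC
    D ↦ BB

A->D, B->CAD, C->CDC, D->BB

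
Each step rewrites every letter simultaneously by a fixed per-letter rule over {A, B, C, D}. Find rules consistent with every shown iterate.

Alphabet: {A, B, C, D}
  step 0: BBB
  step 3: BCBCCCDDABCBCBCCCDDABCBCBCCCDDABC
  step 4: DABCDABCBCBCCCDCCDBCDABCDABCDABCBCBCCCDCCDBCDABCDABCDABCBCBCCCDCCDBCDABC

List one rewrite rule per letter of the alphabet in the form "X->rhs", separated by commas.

  step 3 ⇒ step 4: BCBCCCDDABCBCBCCCDDABCBCBCCCDDABC ⇒ DA·BC·DA·BC·BC·BC·CCD·CCD·BC·DA·BC·DA·BC·DA·BC·BC·BC·CCD·CCD·BC·DA·BC·DA·BC·DA·BC·BC·BC·CCD·CCD·BC·DA·BC
    A ↦ BC
    B ↦ DA
    C ↦ BC
    D ↦ CCD

A->BC, B->DA, C->BC, D->CCD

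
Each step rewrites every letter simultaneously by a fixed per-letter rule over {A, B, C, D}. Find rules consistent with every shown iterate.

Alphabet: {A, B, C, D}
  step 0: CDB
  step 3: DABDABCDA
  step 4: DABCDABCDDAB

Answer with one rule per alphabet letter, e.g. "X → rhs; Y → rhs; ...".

  step 3 ⇒ step 4: DABDABCDA ⇒ DA·B·C·DA·B·C·D·DA·B
    A ↦ B
    B ↦ C
    C ↦ D
    D ↦ DA

A->B, B->C, C->D, D->DA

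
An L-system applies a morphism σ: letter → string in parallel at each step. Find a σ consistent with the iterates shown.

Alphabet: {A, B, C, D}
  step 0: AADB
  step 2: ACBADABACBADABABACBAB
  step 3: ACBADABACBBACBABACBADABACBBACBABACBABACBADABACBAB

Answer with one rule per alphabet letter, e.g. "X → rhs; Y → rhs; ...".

A->ACB, B->AB, C->AD, D->B

  step 2 ⇒ step 3: ACBADABACBADABABACBAB ⇒ ACB·AD·AB·ACB·B·ACB·AB·ACB·AD·AB·ACB·B·ACB·AB·ACB·AB·ACB·AD·AB·ACB·AB
    A ↦ ACB
    B ↦ AB
    C ↦ AD
    D ↦ B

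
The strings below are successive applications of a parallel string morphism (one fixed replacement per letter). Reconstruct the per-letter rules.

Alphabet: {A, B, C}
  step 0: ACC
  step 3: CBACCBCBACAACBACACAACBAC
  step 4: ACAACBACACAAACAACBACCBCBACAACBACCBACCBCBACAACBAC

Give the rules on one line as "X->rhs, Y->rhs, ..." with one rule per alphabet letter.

  step 3 ⇒ step 4: CBACCBCBACAACBACACAACBAC ⇒ AC·AA·CB·AC·AC·AA·AC·AA·CB·AC·CB·CB·AC·AA·CB·AC·CB·AC·CB·CB·AC·AA·CB·AC
    A ↦ CB
    B ↦ AA
    C ↦ AC

A->CB, B->AA, C->AC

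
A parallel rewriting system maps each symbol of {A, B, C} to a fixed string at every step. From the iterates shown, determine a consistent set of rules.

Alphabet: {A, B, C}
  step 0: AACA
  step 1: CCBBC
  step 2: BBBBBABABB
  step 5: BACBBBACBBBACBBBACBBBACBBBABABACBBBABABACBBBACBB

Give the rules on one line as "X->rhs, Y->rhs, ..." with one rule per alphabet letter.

  step 1 ⇒ step 2: CCBBC ⇒ BB·BB·BA·BA·BB
    B ↦ BA
    C ↦ BB
  step 0 ⇒ step 1: AACA ⇒ C·C·BB·C
    A ↦ C

A->C, B->BA, C->BB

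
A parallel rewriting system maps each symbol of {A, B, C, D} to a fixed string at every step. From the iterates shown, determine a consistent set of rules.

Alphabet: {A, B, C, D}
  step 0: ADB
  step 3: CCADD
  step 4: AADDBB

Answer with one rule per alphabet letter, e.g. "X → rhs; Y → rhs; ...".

A->DD, B->C, C->A, D->B

  step 3 ⇒ step 4: CCADD ⇒ A·A·DD·B·B
    A ↦ DD
    C ↦ A
    D ↦ B
    B ↦ C  (constrained at step 0)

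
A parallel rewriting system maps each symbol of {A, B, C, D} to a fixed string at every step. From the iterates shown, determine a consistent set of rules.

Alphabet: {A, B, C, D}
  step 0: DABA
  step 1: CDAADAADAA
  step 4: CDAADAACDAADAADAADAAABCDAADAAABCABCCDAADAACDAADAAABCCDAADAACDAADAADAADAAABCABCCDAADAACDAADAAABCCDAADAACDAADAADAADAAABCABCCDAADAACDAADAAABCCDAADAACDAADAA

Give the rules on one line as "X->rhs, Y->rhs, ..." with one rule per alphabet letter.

A->DAA, B->DAA, C->ABC, D->C

  step 0 ⇒ step 1: DABA ⇒ C·DAA·DAA·DAA
    A ↦ DAA
    B ↦ DAA
    D ↦ C
    C ↦ ABC  (constrained at step 1)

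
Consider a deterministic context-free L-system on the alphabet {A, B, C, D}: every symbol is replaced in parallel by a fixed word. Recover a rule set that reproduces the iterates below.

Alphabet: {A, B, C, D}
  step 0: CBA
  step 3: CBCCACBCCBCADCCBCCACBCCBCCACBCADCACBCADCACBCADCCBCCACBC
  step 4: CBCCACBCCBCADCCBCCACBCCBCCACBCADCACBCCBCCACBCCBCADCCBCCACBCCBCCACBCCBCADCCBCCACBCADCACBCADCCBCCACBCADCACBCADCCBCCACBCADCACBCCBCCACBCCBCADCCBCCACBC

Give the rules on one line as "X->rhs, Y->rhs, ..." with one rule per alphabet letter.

  step 3 ⇒ step 4: CBCCACBCCBCADCCBCCACBCCBCCACBCADCACBCADCACBCADCCBCCACBC ⇒ CBC·CA·CBC·CBC·ADC·CBC·CA·CBC·CBC·CA·CBC·ADC·A·CBC·CBC·CA·CBC·CBC·ADC·CBC·CA·CBC·CBC·CA·CBC·CBC·ADC·CBC·CA·CBC·ADC·A·CBC·ADC·CBC·CA·CBC·ADC·A·CBC·ADC·CBC·CA·CBC·ADC·A·CBC·CBC·CA·CBC·CBC·ADC·CBC·CA·CBC
    A ↦ ADC
    B ↦ CA
    C ↦ CBC
    D ↦ A

A->ADC, B->CA, C->CBC, D->A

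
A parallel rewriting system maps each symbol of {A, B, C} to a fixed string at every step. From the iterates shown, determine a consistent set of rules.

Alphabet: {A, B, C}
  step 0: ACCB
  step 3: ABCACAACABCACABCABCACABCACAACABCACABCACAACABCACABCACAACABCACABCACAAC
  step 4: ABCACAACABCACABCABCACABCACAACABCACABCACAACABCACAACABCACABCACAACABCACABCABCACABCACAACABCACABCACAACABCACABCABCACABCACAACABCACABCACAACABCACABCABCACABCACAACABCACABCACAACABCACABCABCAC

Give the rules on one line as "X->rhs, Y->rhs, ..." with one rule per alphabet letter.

A->ABC, B->ACA, C->AC

  step 3 ⇒ step 4: ABCACAACABCACABCABCACABCACAACABCACABCACAACABCACABCACAACABCACABCACAAC ⇒ ABC·ACA·AC·ABC·AC·ABC·ABC·AC·ABC·ACA·AC·ABC·AC·ABC·ACA·AC·ABC·ACA·AC·ABC·AC·ABC·ACA·AC·ABC·AC·ABC·ABC·AC·ABC·ACA·AC·ABC·AC·ABC·ACA·AC·ABC·AC·ABC·ABC·AC·ABC·ACA·AC·ABC·AC·ABC·ACA·AC·ABC·AC·ABC·ABC·AC·ABC·ACA·AC·ABC·AC·ABC·ACA·AC·ABC·AC·ABC·ABC·AC
    A ↦ ABC
    B ↦ ACA
    C ↦ AC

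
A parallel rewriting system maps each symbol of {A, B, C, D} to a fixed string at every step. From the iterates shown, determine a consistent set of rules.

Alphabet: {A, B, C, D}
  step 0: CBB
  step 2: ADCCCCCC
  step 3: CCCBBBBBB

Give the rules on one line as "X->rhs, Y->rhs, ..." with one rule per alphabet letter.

A->CC, B->AD, C->B, D->C

  step 2 ⇒ step 3: ADCCCCCC ⇒ CC·C·B·B·B·B·B·B
    A ↦ CC
    C ↦ B
    D ↦ C
    B ↦ AD  (constrained at step 0)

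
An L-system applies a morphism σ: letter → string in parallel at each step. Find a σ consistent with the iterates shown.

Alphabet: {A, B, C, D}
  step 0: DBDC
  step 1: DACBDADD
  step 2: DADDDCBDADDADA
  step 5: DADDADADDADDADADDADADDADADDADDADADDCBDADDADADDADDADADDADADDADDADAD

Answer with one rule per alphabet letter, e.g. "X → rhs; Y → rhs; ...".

  step 1 ⇒ step 2: DACBDADD ⇒ DA·D·DD·CB·DA·D·DA·DA
    A ↦ D
    B ↦ CB
    C ↦ DD
    D ↦ DA

A->D, B->CB, C->DD, D->DA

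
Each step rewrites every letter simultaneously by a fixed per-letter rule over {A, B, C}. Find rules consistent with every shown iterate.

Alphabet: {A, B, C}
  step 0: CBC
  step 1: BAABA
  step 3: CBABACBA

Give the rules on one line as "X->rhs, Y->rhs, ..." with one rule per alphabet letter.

  step 0 ⇒ step 1: CBC ⇒ BA·A·BA
    B ↦ A
    C ↦ BA
    A ↦ C  (constrained at step 1)

A->C, B->A, C->BA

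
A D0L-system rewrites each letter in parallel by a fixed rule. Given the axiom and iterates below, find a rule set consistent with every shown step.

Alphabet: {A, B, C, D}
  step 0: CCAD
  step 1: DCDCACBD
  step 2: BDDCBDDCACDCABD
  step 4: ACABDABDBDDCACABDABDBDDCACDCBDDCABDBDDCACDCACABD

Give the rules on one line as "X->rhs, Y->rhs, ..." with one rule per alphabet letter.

  step 1 ⇒ step 2: DCDCACBD ⇒ BD·DC·BD·DC·AC·DC·A·BD
    A ↦ AC
    B ↦ A
    C ↦ DC
    D ↦ BD

A->AC, B->A, C->DC, D->BD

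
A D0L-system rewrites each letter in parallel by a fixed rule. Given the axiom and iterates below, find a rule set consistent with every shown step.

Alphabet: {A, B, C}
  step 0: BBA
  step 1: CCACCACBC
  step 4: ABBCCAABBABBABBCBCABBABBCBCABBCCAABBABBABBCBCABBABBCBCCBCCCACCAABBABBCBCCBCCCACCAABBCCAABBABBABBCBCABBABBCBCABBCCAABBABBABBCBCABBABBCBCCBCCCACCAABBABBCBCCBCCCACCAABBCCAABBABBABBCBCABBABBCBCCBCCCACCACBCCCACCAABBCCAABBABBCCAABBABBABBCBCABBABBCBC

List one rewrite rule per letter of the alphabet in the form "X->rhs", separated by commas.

A->CBC, B->CCA, C->ABB

  step 0 ⇒ step 1: BBA ⇒ CCA·CCA·CBC
    A ↦ CBC
    B ↦ CCA
    C ↦ ABB  (constrained at step 1)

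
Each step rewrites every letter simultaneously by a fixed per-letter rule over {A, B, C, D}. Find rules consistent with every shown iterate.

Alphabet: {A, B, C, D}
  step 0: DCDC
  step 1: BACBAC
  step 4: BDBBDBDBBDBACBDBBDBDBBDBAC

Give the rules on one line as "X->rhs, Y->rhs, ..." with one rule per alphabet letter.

  step 0 ⇒ step 1: DCDC ⇒ B·AC·B·AC
    C ↦ AC
    D ↦ B
    A ↦ B  (constrained at step 1)
    B ↦ BD  (constrained at step 1)

A->B, B->BD, C->AC, D->B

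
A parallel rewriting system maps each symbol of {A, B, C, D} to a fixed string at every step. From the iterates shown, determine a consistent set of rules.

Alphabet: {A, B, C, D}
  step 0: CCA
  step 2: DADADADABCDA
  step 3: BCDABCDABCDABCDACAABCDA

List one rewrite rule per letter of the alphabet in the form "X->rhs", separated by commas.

  step 2 ⇒ step 3: DADADADABCDA ⇒ BC·DA·BC·DA·BC·DA·BC·DA·C·AA·BC·DA
    A ↦ DA
    B ↦ C
    C ↦ AA
    D ↦ BC

A->DA, B->C, C->AA, D->BC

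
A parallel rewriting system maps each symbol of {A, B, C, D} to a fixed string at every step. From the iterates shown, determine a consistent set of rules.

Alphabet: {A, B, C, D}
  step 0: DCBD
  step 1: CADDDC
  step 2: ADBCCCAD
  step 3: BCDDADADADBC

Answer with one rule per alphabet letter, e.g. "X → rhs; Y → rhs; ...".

  step 2 ⇒ step 3: ADBCCCAD ⇒ B·C·DD·AD·AD·AD·B·C
    A ↦ B
    B ↦ DD
    C ↦ AD
    D ↦ C

A->B, B->DD, C->AD, D->C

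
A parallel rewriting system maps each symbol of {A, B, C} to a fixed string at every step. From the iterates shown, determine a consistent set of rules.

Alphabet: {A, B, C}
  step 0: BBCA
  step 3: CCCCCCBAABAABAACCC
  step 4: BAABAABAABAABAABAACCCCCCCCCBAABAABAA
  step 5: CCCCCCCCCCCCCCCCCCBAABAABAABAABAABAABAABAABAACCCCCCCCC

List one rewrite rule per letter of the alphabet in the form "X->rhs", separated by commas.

  step 4 ⇒ step 5: BAABAABAABAABAABAACCCCCCCCCBAABAABAA ⇒ C·C·C·C·C·C·C·C·C·C·C·C·C·C·C·C·C·C·BAA·BAA·BAA·BAA·BAA·BAA·BAA·BAA·BAA·C·C·C·C·C·C·C·C·C
    A ↦ C
    B ↦ C
    C ↦ BAA

A->C, B->C, C->BAA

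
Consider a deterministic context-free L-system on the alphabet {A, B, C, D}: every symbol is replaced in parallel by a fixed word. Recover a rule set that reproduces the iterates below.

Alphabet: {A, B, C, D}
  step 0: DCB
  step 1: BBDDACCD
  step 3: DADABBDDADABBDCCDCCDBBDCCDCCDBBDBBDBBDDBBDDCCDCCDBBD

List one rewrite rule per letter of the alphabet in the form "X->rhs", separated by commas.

  step 0 ⇒ step 1: DCB ⇒ BBD·DA·CCD
    B ↦ CCD
    C ↦ DA
    D ↦ BBD
    A ↦ D  (constrained at step 1)

A->D, B->CCD, C->DA, D->BBD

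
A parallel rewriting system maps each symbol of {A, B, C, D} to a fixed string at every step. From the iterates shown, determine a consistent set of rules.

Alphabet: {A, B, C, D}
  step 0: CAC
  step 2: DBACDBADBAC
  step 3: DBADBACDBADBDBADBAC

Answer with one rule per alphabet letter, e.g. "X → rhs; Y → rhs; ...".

A->DB, B->A, C->AC, D->DB

  step 2 ⇒ step 3: DBACDBADBAC ⇒ DB·A·DB·AC·DB·A·DB·DB·A·DB·AC
    A ↦ DB
    B ↦ A
    C ↦ AC
    D ↦ DB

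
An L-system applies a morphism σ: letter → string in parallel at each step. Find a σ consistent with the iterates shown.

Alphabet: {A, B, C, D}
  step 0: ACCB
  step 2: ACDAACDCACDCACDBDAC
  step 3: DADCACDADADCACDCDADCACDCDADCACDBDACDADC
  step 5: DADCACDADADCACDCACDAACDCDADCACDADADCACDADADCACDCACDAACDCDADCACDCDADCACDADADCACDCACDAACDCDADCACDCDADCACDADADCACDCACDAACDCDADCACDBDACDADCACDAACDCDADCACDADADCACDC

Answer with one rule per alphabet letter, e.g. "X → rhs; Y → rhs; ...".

  step 2 ⇒ step 3: ACDAACDCACDCACDBDAC ⇒ DA·DC·AC·DA·DA·DC·AC·DC·DA·DC·AC·DC·DA·DC·AC·DBD·AC·DA·DC
    A ↦ DA
    B ↦ DBD
    C ↦ DC
    D ↦ AC

A->DA, B->DBD, C->DC, D->AC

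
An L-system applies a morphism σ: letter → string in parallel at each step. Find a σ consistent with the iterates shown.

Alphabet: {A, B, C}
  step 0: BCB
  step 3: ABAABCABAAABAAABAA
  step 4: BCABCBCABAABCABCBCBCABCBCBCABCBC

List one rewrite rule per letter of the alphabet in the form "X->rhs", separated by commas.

A->BC, B->A, C->BAA

  step 3 ⇒ step 4: ABAABCABAAABAAABAA ⇒ BC·A·BC·BC·A·BAA·BC·A·BC·BC·BC·A·BC·BC·BC·A·BC·BC
    A ↦ BC
    B ↦ A
    C ↦ BAA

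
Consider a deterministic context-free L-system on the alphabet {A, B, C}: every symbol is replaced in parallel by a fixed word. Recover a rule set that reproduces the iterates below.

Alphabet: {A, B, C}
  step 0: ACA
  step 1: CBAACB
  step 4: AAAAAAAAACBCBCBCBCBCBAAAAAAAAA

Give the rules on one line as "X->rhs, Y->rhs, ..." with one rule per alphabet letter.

A->CB, B->A, C->AA

  step 0 ⇒ step 1: ACA ⇒ CB·AA·CB
    A ↦ CB
    C ↦ AA
    B ↦ A  (constrained at step 1)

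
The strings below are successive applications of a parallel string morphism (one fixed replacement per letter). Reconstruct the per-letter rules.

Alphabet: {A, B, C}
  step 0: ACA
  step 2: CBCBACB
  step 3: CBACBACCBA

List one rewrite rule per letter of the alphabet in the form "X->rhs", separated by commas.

  step 2 ⇒ step 3: CBCBACB ⇒ CB·A·CB·A·C·CB·A
    A ↦ C
    B ↦ A
    C ↦ CB

A->C, B->A, C->CB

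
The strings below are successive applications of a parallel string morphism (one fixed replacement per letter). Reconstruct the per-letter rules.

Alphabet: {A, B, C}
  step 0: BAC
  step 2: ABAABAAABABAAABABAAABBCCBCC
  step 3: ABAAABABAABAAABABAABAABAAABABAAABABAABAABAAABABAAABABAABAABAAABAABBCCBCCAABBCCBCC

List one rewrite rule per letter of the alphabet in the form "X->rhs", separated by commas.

A->ABA, B->AAB, C->BCC

  step 2 ⇒ step 3: ABAABAAABABAAABABAAABBCCBCC ⇒ ABA·AAB·ABA·ABA·AAB·ABA·ABA·ABA·AAB·ABA·AAB·ABA·ABA·ABA·AAB·ABA·AAB·ABA·ABA·ABA·AAB·AAB·BCC·BCC·AAB·BCC·BCC
    A ↦ ABA
    B ↦ AAB
    C ↦ BCC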